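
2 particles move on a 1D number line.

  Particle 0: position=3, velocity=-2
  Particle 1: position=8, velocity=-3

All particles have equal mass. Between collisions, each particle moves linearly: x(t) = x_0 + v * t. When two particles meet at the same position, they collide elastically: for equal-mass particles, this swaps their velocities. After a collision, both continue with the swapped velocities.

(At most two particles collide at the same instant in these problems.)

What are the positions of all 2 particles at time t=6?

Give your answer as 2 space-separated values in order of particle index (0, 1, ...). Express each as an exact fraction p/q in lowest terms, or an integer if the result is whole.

Answer: -10 -9

Derivation:
Collision at t=5: particles 0 and 1 swap velocities; positions: p0=-7 p1=-7; velocities now: v0=-3 v1=-2
Advance to t=6 (no further collisions before then); velocities: v0=-3 v1=-2; positions = -10 -9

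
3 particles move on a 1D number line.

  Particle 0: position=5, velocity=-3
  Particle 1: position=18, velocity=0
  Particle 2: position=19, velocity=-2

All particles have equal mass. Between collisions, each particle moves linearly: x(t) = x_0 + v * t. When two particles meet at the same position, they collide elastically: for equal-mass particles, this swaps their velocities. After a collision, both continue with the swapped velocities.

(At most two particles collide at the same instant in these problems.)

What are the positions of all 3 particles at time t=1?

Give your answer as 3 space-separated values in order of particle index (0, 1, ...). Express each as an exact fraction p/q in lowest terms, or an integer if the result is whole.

Answer: 2 17 18

Derivation:
Collision at t=1/2: particles 1 and 2 swap velocities; positions: p0=7/2 p1=18 p2=18; velocities now: v0=-3 v1=-2 v2=0
Advance to t=1 (no further collisions before then); velocities: v0=-3 v1=-2 v2=0; positions = 2 17 18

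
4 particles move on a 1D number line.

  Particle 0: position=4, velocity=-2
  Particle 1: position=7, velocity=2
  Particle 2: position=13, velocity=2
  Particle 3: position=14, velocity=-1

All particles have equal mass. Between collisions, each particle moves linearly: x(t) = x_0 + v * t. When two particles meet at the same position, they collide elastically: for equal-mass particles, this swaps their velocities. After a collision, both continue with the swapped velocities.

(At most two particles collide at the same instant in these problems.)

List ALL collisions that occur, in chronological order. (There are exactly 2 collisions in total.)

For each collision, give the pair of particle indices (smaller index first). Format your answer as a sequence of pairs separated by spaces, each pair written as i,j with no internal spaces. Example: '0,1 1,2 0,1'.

Answer: 2,3 1,2

Derivation:
Collision at t=1/3: particles 2 and 3 swap velocities; positions: p0=10/3 p1=23/3 p2=41/3 p3=41/3; velocities now: v0=-2 v1=2 v2=-1 v3=2
Collision at t=7/3: particles 1 and 2 swap velocities; positions: p0=-2/3 p1=35/3 p2=35/3 p3=53/3; velocities now: v0=-2 v1=-1 v2=2 v3=2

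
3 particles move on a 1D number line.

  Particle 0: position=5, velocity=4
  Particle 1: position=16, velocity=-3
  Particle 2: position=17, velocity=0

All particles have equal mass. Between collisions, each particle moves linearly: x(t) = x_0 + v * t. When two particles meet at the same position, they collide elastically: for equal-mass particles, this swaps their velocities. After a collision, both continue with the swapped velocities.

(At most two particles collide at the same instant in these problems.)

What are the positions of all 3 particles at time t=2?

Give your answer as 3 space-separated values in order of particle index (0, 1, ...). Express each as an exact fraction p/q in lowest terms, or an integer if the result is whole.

Collision at t=11/7: particles 0 and 1 swap velocities; positions: p0=79/7 p1=79/7 p2=17; velocities now: v0=-3 v1=4 v2=0
Advance to t=2 (no further collisions before then); velocities: v0=-3 v1=4 v2=0; positions = 10 13 17

Answer: 10 13 17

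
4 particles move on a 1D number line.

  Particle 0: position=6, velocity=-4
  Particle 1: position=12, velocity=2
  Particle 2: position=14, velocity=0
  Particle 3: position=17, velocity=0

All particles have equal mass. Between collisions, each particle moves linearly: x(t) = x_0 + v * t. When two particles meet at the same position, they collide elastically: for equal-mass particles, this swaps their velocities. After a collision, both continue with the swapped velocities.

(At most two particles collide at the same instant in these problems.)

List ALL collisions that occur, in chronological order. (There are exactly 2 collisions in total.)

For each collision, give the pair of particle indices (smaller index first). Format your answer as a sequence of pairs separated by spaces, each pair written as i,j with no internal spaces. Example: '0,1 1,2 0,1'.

Answer: 1,2 2,3

Derivation:
Collision at t=1: particles 1 and 2 swap velocities; positions: p0=2 p1=14 p2=14 p3=17; velocities now: v0=-4 v1=0 v2=2 v3=0
Collision at t=5/2: particles 2 and 3 swap velocities; positions: p0=-4 p1=14 p2=17 p3=17; velocities now: v0=-4 v1=0 v2=0 v3=2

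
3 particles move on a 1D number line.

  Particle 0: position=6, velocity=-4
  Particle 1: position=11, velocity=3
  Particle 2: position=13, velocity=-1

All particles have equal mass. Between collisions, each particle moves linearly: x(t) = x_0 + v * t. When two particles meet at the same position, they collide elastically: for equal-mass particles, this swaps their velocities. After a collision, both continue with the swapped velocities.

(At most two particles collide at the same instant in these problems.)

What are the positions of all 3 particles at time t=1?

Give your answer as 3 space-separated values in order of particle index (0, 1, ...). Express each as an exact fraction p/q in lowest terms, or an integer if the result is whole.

Answer: 2 12 14

Derivation:
Collision at t=1/2: particles 1 and 2 swap velocities; positions: p0=4 p1=25/2 p2=25/2; velocities now: v0=-4 v1=-1 v2=3
Advance to t=1 (no further collisions before then); velocities: v0=-4 v1=-1 v2=3; positions = 2 12 14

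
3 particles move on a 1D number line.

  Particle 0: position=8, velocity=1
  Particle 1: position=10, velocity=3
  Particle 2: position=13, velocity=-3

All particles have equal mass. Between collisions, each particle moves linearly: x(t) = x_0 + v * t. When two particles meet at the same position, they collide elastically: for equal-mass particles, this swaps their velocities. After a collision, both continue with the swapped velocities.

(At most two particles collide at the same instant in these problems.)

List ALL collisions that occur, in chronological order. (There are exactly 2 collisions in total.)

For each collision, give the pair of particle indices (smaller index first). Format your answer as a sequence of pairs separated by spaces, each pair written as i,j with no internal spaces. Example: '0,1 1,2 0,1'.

Collision at t=1/2: particles 1 and 2 swap velocities; positions: p0=17/2 p1=23/2 p2=23/2; velocities now: v0=1 v1=-3 v2=3
Collision at t=5/4: particles 0 and 1 swap velocities; positions: p0=37/4 p1=37/4 p2=55/4; velocities now: v0=-3 v1=1 v2=3

Answer: 1,2 0,1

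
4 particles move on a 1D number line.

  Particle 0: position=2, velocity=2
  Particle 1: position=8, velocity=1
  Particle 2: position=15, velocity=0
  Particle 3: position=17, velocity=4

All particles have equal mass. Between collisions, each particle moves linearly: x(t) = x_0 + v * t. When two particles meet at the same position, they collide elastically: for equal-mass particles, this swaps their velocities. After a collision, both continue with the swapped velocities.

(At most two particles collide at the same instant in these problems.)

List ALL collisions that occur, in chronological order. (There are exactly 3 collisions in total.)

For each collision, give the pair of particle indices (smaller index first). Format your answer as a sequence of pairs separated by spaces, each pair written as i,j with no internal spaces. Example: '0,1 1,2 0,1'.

Collision at t=6: particles 0 and 1 swap velocities; positions: p0=14 p1=14 p2=15 p3=41; velocities now: v0=1 v1=2 v2=0 v3=4
Collision at t=13/2: particles 1 and 2 swap velocities; positions: p0=29/2 p1=15 p2=15 p3=43; velocities now: v0=1 v1=0 v2=2 v3=4
Collision at t=7: particles 0 and 1 swap velocities; positions: p0=15 p1=15 p2=16 p3=45; velocities now: v0=0 v1=1 v2=2 v3=4

Answer: 0,1 1,2 0,1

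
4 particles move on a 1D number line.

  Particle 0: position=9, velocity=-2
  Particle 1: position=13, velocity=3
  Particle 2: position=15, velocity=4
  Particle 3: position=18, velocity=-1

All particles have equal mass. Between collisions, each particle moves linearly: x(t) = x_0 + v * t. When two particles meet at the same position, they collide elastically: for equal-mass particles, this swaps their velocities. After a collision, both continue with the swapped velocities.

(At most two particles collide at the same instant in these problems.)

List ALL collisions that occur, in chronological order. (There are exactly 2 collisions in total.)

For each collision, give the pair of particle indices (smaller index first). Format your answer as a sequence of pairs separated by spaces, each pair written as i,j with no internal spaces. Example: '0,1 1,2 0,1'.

Collision at t=3/5: particles 2 and 3 swap velocities; positions: p0=39/5 p1=74/5 p2=87/5 p3=87/5; velocities now: v0=-2 v1=3 v2=-1 v3=4
Collision at t=5/4: particles 1 and 2 swap velocities; positions: p0=13/2 p1=67/4 p2=67/4 p3=20; velocities now: v0=-2 v1=-1 v2=3 v3=4

Answer: 2,3 1,2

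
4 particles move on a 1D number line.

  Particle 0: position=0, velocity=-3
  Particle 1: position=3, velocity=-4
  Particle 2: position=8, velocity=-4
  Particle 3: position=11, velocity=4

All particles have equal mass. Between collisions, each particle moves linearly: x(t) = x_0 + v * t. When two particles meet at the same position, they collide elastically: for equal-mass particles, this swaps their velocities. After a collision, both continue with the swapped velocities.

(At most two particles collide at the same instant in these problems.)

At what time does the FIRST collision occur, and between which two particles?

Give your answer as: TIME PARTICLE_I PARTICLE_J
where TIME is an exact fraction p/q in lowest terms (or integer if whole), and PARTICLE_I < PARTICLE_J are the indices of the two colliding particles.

Answer: 3 0 1

Derivation:
Pair (0,1): pos 0,3 vel -3,-4 -> gap=3, closing at 1/unit, collide at t=3
Pair (1,2): pos 3,8 vel -4,-4 -> not approaching (rel speed 0 <= 0)
Pair (2,3): pos 8,11 vel -4,4 -> not approaching (rel speed -8 <= 0)
Earliest collision: t=3 between 0 and 1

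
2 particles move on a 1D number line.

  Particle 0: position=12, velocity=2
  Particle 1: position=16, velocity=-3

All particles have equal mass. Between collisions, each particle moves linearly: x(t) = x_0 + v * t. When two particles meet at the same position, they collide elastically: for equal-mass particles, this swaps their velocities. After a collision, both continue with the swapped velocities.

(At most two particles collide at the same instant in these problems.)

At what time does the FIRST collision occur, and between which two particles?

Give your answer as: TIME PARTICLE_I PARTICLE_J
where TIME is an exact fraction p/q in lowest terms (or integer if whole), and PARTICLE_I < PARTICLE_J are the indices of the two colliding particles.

Answer: 4/5 0 1

Derivation:
Pair (0,1): pos 12,16 vel 2,-3 -> gap=4, closing at 5/unit, collide at t=4/5
Earliest collision: t=4/5 between 0 and 1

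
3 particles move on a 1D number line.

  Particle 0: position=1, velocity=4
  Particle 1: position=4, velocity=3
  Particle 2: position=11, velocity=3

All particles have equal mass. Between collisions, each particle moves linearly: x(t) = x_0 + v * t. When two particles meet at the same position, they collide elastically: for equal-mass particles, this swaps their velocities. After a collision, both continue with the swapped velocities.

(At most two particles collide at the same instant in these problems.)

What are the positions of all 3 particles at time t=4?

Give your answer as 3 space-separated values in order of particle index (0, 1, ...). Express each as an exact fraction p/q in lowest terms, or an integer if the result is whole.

Answer: 16 17 23

Derivation:
Collision at t=3: particles 0 and 1 swap velocities; positions: p0=13 p1=13 p2=20; velocities now: v0=3 v1=4 v2=3
Advance to t=4 (no further collisions before then); velocities: v0=3 v1=4 v2=3; positions = 16 17 23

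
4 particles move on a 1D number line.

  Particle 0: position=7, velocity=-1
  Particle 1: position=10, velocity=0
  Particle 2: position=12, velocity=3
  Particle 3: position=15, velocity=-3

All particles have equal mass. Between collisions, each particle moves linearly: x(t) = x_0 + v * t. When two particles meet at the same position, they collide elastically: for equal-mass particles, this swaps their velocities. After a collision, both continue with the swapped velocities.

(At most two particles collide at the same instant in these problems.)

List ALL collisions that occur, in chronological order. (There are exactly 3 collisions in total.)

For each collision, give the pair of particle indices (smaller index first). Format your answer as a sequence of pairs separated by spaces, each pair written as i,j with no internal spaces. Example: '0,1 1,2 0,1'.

Answer: 2,3 1,2 0,1

Derivation:
Collision at t=1/2: particles 2 and 3 swap velocities; positions: p0=13/2 p1=10 p2=27/2 p3=27/2; velocities now: v0=-1 v1=0 v2=-3 v3=3
Collision at t=5/3: particles 1 and 2 swap velocities; positions: p0=16/3 p1=10 p2=10 p3=17; velocities now: v0=-1 v1=-3 v2=0 v3=3
Collision at t=4: particles 0 and 1 swap velocities; positions: p0=3 p1=3 p2=10 p3=24; velocities now: v0=-3 v1=-1 v2=0 v3=3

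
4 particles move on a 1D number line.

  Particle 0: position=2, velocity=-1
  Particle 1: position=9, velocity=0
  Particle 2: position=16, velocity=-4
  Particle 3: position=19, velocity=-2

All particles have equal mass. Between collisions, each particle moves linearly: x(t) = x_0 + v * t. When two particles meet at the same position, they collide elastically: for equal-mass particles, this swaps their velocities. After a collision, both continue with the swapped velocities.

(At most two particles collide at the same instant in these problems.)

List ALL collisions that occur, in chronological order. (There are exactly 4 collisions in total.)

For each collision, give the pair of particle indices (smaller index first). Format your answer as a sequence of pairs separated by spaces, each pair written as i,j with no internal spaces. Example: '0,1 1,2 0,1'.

Collision at t=7/4: particles 1 and 2 swap velocities; positions: p0=1/4 p1=9 p2=9 p3=31/2; velocities now: v0=-1 v1=-4 v2=0 v3=-2
Collision at t=14/3: particles 0 and 1 swap velocities; positions: p0=-8/3 p1=-8/3 p2=9 p3=29/3; velocities now: v0=-4 v1=-1 v2=0 v3=-2
Collision at t=5: particles 2 and 3 swap velocities; positions: p0=-4 p1=-3 p2=9 p3=9; velocities now: v0=-4 v1=-1 v2=-2 v3=0
Collision at t=17: particles 1 and 2 swap velocities; positions: p0=-52 p1=-15 p2=-15 p3=9; velocities now: v0=-4 v1=-2 v2=-1 v3=0

Answer: 1,2 0,1 2,3 1,2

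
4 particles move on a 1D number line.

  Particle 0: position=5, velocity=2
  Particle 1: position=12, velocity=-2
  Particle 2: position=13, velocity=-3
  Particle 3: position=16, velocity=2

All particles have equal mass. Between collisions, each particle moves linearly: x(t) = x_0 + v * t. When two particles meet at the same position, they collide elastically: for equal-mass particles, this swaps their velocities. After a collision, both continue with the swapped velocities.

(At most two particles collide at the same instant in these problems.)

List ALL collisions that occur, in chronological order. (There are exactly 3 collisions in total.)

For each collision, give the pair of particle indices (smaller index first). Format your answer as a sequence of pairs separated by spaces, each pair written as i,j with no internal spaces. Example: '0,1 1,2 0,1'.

Collision at t=1: particles 1 and 2 swap velocities; positions: p0=7 p1=10 p2=10 p3=18; velocities now: v0=2 v1=-3 v2=-2 v3=2
Collision at t=8/5: particles 0 and 1 swap velocities; positions: p0=41/5 p1=41/5 p2=44/5 p3=96/5; velocities now: v0=-3 v1=2 v2=-2 v3=2
Collision at t=7/4: particles 1 and 2 swap velocities; positions: p0=31/4 p1=17/2 p2=17/2 p3=39/2; velocities now: v0=-3 v1=-2 v2=2 v3=2

Answer: 1,2 0,1 1,2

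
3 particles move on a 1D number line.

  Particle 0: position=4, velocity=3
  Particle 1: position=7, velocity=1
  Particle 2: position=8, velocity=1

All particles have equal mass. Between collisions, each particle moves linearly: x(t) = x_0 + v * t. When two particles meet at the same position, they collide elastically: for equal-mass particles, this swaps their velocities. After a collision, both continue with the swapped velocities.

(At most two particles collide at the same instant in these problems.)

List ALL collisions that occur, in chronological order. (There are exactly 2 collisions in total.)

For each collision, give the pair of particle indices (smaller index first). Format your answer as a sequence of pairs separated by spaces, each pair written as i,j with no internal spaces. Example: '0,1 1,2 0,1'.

Answer: 0,1 1,2

Derivation:
Collision at t=3/2: particles 0 and 1 swap velocities; positions: p0=17/2 p1=17/2 p2=19/2; velocities now: v0=1 v1=3 v2=1
Collision at t=2: particles 1 and 2 swap velocities; positions: p0=9 p1=10 p2=10; velocities now: v0=1 v1=1 v2=3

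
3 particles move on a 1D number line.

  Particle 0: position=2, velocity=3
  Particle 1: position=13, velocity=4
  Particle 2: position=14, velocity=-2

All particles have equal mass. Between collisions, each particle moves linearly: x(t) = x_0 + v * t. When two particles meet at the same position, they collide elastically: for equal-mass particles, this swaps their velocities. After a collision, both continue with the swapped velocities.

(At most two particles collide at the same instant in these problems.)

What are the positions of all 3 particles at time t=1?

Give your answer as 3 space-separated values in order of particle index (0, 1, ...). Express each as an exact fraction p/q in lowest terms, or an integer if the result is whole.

Collision at t=1/6: particles 1 and 2 swap velocities; positions: p0=5/2 p1=41/3 p2=41/3; velocities now: v0=3 v1=-2 v2=4
Advance to t=1 (no further collisions before then); velocities: v0=3 v1=-2 v2=4; positions = 5 12 17

Answer: 5 12 17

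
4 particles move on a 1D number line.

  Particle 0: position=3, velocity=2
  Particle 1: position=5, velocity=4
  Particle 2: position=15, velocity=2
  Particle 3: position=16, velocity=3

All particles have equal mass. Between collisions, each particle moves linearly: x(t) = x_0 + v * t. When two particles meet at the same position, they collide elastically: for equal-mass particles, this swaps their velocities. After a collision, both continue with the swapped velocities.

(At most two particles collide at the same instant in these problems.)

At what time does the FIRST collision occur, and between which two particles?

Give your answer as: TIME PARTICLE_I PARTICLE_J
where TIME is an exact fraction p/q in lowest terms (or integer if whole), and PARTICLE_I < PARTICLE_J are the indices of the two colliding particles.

Pair (0,1): pos 3,5 vel 2,4 -> not approaching (rel speed -2 <= 0)
Pair (1,2): pos 5,15 vel 4,2 -> gap=10, closing at 2/unit, collide at t=5
Pair (2,3): pos 15,16 vel 2,3 -> not approaching (rel speed -1 <= 0)
Earliest collision: t=5 between 1 and 2

Answer: 5 1 2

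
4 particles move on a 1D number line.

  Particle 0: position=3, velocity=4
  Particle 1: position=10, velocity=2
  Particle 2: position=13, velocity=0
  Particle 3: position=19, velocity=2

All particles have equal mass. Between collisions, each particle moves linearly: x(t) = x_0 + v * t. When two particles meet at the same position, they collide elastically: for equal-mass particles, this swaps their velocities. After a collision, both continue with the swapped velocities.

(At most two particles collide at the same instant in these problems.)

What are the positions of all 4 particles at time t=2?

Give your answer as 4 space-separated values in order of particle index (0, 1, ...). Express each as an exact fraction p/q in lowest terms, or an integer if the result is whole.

Answer: 11 13 14 23

Derivation:
Collision at t=3/2: particles 1 and 2 swap velocities; positions: p0=9 p1=13 p2=13 p3=22; velocities now: v0=4 v1=0 v2=2 v3=2
Advance to t=2 (no further collisions before then); velocities: v0=4 v1=0 v2=2 v3=2; positions = 11 13 14 23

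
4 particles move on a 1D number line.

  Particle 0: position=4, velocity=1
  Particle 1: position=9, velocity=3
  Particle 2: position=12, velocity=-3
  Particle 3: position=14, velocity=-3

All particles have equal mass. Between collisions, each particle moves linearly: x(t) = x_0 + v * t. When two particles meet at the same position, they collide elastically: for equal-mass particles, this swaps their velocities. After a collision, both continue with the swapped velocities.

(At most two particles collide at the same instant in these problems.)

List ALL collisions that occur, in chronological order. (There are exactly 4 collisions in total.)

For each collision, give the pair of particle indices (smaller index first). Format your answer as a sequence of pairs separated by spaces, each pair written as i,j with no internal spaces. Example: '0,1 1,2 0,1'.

Collision at t=1/2: particles 1 and 2 swap velocities; positions: p0=9/2 p1=21/2 p2=21/2 p3=25/2; velocities now: v0=1 v1=-3 v2=3 v3=-3
Collision at t=5/6: particles 2 and 3 swap velocities; positions: p0=29/6 p1=19/2 p2=23/2 p3=23/2; velocities now: v0=1 v1=-3 v2=-3 v3=3
Collision at t=2: particles 0 and 1 swap velocities; positions: p0=6 p1=6 p2=8 p3=15; velocities now: v0=-3 v1=1 v2=-3 v3=3
Collision at t=5/2: particles 1 and 2 swap velocities; positions: p0=9/2 p1=13/2 p2=13/2 p3=33/2; velocities now: v0=-3 v1=-3 v2=1 v3=3

Answer: 1,2 2,3 0,1 1,2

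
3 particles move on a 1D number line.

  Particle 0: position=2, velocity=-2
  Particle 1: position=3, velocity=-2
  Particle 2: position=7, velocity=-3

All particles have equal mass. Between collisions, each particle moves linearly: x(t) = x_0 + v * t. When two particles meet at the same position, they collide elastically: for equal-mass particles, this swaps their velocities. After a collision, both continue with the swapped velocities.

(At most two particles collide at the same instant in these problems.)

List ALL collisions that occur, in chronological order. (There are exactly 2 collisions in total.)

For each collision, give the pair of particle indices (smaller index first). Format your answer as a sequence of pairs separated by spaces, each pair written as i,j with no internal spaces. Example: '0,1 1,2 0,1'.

Collision at t=4: particles 1 and 2 swap velocities; positions: p0=-6 p1=-5 p2=-5; velocities now: v0=-2 v1=-3 v2=-2
Collision at t=5: particles 0 and 1 swap velocities; positions: p0=-8 p1=-8 p2=-7; velocities now: v0=-3 v1=-2 v2=-2

Answer: 1,2 0,1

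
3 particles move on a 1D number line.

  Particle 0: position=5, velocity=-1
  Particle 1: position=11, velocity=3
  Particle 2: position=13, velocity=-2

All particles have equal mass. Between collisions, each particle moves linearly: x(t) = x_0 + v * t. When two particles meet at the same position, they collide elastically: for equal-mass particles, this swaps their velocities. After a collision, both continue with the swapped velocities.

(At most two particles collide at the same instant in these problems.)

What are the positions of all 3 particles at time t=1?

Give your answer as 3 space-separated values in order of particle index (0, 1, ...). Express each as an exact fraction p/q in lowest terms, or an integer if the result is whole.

Answer: 4 11 14

Derivation:
Collision at t=2/5: particles 1 and 2 swap velocities; positions: p0=23/5 p1=61/5 p2=61/5; velocities now: v0=-1 v1=-2 v2=3
Advance to t=1 (no further collisions before then); velocities: v0=-1 v1=-2 v2=3; positions = 4 11 14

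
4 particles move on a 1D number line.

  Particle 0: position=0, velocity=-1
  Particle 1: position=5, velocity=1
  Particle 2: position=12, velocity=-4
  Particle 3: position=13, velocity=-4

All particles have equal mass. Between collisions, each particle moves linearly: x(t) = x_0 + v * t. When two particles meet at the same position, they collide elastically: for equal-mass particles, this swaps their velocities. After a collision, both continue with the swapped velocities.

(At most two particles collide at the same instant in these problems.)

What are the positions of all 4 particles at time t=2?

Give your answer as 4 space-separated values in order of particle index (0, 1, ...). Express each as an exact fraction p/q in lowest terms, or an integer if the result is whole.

Answer: -2 4 5 7

Derivation:
Collision at t=7/5: particles 1 and 2 swap velocities; positions: p0=-7/5 p1=32/5 p2=32/5 p3=37/5; velocities now: v0=-1 v1=-4 v2=1 v3=-4
Collision at t=8/5: particles 2 and 3 swap velocities; positions: p0=-8/5 p1=28/5 p2=33/5 p3=33/5; velocities now: v0=-1 v1=-4 v2=-4 v3=1
Advance to t=2 (no further collisions before then); velocities: v0=-1 v1=-4 v2=-4 v3=1; positions = -2 4 5 7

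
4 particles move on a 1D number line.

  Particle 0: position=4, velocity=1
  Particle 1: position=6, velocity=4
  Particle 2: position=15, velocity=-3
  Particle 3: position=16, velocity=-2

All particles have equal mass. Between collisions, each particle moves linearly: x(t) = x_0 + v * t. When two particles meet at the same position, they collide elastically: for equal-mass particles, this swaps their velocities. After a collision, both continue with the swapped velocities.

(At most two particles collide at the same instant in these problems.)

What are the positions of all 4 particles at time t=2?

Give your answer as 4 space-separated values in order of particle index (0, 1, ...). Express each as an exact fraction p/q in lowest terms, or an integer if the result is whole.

Answer: 6 9 12 14

Derivation:
Collision at t=9/7: particles 1 and 2 swap velocities; positions: p0=37/7 p1=78/7 p2=78/7 p3=94/7; velocities now: v0=1 v1=-3 v2=4 v3=-2
Collision at t=5/3: particles 2 and 3 swap velocities; positions: p0=17/3 p1=10 p2=38/3 p3=38/3; velocities now: v0=1 v1=-3 v2=-2 v3=4
Advance to t=2 (no further collisions before then); velocities: v0=1 v1=-3 v2=-2 v3=4; positions = 6 9 12 14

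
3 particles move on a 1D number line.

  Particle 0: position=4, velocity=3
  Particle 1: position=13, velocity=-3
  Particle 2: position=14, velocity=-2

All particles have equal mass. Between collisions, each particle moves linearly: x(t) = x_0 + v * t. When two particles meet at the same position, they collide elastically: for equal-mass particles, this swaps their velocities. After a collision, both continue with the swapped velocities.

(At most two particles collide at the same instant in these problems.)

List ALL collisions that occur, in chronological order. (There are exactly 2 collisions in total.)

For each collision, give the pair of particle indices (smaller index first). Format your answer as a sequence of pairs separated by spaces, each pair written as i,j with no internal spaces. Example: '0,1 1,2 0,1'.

Collision at t=3/2: particles 0 and 1 swap velocities; positions: p0=17/2 p1=17/2 p2=11; velocities now: v0=-3 v1=3 v2=-2
Collision at t=2: particles 1 and 2 swap velocities; positions: p0=7 p1=10 p2=10; velocities now: v0=-3 v1=-2 v2=3

Answer: 0,1 1,2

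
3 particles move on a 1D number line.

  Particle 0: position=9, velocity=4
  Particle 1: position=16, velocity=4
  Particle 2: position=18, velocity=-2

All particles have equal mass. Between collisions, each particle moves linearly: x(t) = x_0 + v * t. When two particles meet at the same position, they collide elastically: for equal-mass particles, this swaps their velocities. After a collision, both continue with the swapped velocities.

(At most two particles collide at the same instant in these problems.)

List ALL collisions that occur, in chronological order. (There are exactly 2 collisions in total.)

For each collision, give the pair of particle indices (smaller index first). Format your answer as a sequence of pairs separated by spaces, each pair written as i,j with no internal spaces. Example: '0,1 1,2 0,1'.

Collision at t=1/3: particles 1 and 2 swap velocities; positions: p0=31/3 p1=52/3 p2=52/3; velocities now: v0=4 v1=-2 v2=4
Collision at t=3/2: particles 0 and 1 swap velocities; positions: p0=15 p1=15 p2=22; velocities now: v0=-2 v1=4 v2=4

Answer: 1,2 0,1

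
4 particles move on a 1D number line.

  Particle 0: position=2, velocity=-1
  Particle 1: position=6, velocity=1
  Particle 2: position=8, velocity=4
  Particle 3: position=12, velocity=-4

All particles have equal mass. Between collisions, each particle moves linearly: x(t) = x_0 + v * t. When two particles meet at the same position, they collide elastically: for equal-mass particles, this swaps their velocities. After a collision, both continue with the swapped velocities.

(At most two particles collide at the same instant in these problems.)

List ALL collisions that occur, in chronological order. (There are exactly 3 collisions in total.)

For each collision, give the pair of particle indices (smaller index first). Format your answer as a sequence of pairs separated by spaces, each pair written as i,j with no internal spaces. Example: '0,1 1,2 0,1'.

Answer: 2,3 1,2 0,1

Derivation:
Collision at t=1/2: particles 2 and 3 swap velocities; positions: p0=3/2 p1=13/2 p2=10 p3=10; velocities now: v0=-1 v1=1 v2=-4 v3=4
Collision at t=6/5: particles 1 and 2 swap velocities; positions: p0=4/5 p1=36/5 p2=36/5 p3=64/5; velocities now: v0=-1 v1=-4 v2=1 v3=4
Collision at t=10/3: particles 0 and 1 swap velocities; positions: p0=-4/3 p1=-4/3 p2=28/3 p3=64/3; velocities now: v0=-4 v1=-1 v2=1 v3=4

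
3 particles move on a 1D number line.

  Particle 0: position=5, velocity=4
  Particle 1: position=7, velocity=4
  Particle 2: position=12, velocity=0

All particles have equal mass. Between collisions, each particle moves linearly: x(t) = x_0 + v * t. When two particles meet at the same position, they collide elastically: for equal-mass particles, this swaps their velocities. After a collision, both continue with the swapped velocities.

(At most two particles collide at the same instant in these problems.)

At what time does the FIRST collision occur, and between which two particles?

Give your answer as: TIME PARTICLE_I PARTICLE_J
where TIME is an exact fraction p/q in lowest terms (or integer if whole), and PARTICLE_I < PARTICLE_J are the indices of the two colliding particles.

Answer: 5/4 1 2

Derivation:
Pair (0,1): pos 5,7 vel 4,4 -> not approaching (rel speed 0 <= 0)
Pair (1,2): pos 7,12 vel 4,0 -> gap=5, closing at 4/unit, collide at t=5/4
Earliest collision: t=5/4 between 1 and 2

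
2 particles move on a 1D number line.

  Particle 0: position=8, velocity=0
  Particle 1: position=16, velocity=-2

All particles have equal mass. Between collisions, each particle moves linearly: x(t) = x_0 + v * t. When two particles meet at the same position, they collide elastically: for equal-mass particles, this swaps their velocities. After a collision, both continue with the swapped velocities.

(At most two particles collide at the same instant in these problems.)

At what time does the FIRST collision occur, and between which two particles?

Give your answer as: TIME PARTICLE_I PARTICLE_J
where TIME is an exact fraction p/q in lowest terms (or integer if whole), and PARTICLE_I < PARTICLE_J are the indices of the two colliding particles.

Answer: 4 0 1

Derivation:
Pair (0,1): pos 8,16 vel 0,-2 -> gap=8, closing at 2/unit, collide at t=4
Earliest collision: t=4 between 0 and 1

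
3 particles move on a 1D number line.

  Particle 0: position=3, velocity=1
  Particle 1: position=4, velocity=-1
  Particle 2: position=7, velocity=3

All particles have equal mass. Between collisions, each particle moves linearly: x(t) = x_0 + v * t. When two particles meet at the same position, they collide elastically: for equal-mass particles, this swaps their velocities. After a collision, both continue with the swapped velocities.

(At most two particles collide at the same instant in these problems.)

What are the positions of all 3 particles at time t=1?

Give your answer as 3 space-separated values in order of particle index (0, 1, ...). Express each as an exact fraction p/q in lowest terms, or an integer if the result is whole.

Answer: 3 4 10

Derivation:
Collision at t=1/2: particles 0 and 1 swap velocities; positions: p0=7/2 p1=7/2 p2=17/2; velocities now: v0=-1 v1=1 v2=3
Advance to t=1 (no further collisions before then); velocities: v0=-1 v1=1 v2=3; positions = 3 4 10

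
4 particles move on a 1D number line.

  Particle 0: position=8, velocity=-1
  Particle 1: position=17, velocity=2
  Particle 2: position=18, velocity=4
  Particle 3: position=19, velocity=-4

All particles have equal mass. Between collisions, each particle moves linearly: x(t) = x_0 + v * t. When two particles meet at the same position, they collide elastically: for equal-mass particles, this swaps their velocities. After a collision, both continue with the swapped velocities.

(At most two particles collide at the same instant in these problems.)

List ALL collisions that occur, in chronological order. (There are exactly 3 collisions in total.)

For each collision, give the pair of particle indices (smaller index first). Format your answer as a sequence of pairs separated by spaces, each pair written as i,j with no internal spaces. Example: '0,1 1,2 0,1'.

Collision at t=1/8: particles 2 and 3 swap velocities; positions: p0=63/8 p1=69/4 p2=37/2 p3=37/2; velocities now: v0=-1 v1=2 v2=-4 v3=4
Collision at t=1/3: particles 1 and 2 swap velocities; positions: p0=23/3 p1=53/3 p2=53/3 p3=58/3; velocities now: v0=-1 v1=-4 v2=2 v3=4
Collision at t=11/3: particles 0 and 1 swap velocities; positions: p0=13/3 p1=13/3 p2=73/3 p3=98/3; velocities now: v0=-4 v1=-1 v2=2 v3=4

Answer: 2,3 1,2 0,1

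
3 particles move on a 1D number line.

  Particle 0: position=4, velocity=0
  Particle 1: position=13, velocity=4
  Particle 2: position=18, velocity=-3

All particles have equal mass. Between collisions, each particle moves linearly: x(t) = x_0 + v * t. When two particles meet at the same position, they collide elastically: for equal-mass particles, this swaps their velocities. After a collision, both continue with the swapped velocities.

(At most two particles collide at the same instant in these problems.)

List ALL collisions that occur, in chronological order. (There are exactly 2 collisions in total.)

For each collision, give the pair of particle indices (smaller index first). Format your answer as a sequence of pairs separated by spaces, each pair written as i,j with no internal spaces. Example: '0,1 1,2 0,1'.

Answer: 1,2 0,1

Derivation:
Collision at t=5/7: particles 1 and 2 swap velocities; positions: p0=4 p1=111/7 p2=111/7; velocities now: v0=0 v1=-3 v2=4
Collision at t=14/3: particles 0 and 1 swap velocities; positions: p0=4 p1=4 p2=95/3; velocities now: v0=-3 v1=0 v2=4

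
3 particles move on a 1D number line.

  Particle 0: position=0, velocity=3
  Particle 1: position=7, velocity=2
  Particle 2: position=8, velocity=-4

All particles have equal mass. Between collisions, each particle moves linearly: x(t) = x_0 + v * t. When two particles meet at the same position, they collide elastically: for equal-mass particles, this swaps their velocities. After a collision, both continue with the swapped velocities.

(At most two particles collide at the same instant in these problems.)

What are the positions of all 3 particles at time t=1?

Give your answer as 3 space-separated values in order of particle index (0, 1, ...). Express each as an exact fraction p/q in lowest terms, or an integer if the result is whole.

Collision at t=1/6: particles 1 and 2 swap velocities; positions: p0=1/2 p1=22/3 p2=22/3; velocities now: v0=3 v1=-4 v2=2
Advance to t=1 (no further collisions before then); velocities: v0=3 v1=-4 v2=2; positions = 3 4 9

Answer: 3 4 9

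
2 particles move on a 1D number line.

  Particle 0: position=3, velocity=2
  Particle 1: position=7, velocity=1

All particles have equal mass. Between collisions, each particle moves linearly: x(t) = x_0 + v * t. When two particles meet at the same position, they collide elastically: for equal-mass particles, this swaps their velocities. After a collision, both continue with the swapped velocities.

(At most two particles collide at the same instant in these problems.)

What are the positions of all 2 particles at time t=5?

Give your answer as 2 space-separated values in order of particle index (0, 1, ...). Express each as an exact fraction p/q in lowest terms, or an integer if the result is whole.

Collision at t=4: particles 0 and 1 swap velocities; positions: p0=11 p1=11; velocities now: v0=1 v1=2
Advance to t=5 (no further collisions before then); velocities: v0=1 v1=2; positions = 12 13

Answer: 12 13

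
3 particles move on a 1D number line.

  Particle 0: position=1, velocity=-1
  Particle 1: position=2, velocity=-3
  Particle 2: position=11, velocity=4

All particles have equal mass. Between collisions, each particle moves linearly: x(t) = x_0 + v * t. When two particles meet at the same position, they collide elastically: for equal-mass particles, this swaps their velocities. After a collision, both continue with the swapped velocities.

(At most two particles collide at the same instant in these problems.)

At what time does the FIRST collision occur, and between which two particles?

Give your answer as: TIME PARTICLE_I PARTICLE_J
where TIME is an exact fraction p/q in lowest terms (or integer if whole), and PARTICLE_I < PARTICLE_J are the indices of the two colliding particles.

Pair (0,1): pos 1,2 vel -1,-3 -> gap=1, closing at 2/unit, collide at t=1/2
Pair (1,2): pos 2,11 vel -3,4 -> not approaching (rel speed -7 <= 0)
Earliest collision: t=1/2 between 0 and 1

Answer: 1/2 0 1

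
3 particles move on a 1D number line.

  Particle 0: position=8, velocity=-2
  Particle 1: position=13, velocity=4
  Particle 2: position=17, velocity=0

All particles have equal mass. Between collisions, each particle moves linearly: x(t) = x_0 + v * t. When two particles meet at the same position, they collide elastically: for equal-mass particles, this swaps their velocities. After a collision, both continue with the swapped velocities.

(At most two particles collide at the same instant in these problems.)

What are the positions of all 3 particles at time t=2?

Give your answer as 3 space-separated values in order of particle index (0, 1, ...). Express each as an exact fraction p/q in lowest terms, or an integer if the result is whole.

Collision at t=1: particles 1 and 2 swap velocities; positions: p0=6 p1=17 p2=17; velocities now: v0=-2 v1=0 v2=4
Advance to t=2 (no further collisions before then); velocities: v0=-2 v1=0 v2=4; positions = 4 17 21

Answer: 4 17 21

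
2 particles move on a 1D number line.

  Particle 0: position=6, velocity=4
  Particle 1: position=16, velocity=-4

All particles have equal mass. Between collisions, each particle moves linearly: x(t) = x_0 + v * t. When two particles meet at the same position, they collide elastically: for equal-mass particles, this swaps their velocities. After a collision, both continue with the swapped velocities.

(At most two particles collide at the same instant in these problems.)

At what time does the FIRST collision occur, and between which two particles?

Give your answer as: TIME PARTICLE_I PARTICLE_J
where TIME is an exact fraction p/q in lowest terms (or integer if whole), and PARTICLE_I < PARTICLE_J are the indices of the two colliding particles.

Answer: 5/4 0 1

Derivation:
Pair (0,1): pos 6,16 vel 4,-4 -> gap=10, closing at 8/unit, collide at t=5/4
Earliest collision: t=5/4 between 0 and 1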